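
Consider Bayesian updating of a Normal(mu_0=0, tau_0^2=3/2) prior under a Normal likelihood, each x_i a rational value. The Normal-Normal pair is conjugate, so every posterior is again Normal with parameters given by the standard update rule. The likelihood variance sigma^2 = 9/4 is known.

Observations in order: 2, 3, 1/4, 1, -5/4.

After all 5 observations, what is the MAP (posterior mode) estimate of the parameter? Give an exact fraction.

obs 1: x=2 → posterior Normal(4/5, 9/10)
obs 2: x=3 → posterior Normal(10/7, 9/14)
obs 3: x=1/4 → posterior Normal(7/6, 1/2)
obs 4: x=1 → posterior Normal(25/22, 9/22)
obs 5: x=-5/4 → posterior Normal(10/13, 9/26)

10/13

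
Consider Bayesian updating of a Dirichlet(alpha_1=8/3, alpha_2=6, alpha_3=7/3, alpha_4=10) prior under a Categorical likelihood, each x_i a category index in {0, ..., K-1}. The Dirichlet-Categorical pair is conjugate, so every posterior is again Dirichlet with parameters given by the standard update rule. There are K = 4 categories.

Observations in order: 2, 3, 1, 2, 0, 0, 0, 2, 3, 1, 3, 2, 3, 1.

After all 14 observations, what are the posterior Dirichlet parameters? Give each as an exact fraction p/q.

alpha_1=17/3, alpha_2=9, alpha_3=19/3, alpha_4=14

obs 1: x=2 → posterior Dirichlet(8/3, 6, 10/3, 10)
obs 2: x=3 → posterior Dirichlet(8/3, 6, 10/3, 11)
obs 3: x=1 → posterior Dirichlet(8/3, 7, 10/3, 11)
obs 4: x=2 → posterior Dirichlet(8/3, 7, 13/3, 11)
obs 5: x=0 → posterior Dirichlet(11/3, 7, 13/3, 11)
obs 6: x=0 → posterior Dirichlet(14/3, 7, 13/3, 11)
obs 7: x=0 → posterior Dirichlet(17/3, 7, 13/3, 11)
obs 8: x=2 → posterior Dirichlet(17/3, 7, 16/3, 11)
obs 9: x=3 → posterior Dirichlet(17/3, 7, 16/3, 12)
obs 10: x=1 → posterior Dirichlet(17/3, 8, 16/3, 12)
obs 11: x=3 → posterior Dirichlet(17/3, 8, 16/3, 13)
obs 12: x=2 → posterior Dirichlet(17/3, 8, 19/3, 13)
obs 13: x=3 → posterior Dirichlet(17/3, 8, 19/3, 14)
obs 14: x=1 → posterior Dirichlet(17/3, 9, 19/3, 14)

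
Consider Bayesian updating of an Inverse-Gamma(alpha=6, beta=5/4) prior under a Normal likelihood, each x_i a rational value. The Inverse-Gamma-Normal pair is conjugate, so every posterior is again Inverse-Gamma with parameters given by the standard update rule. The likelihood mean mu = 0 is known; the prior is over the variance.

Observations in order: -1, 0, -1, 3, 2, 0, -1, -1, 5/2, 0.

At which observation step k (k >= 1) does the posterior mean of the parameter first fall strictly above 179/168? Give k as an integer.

k = 5

obs 1: x=-1 → posterior Inverse-Gamma(13/2, 7/4)
obs 2: x=0 → posterior Inverse-Gamma(7, 7/4)
obs 3: x=-1 → posterior Inverse-Gamma(15/2, 9/4)
obs 4: x=3 → posterior Inverse-Gamma(8, 27/4)
obs 5: x=2 → posterior Inverse-Gamma(17/2, 35/4)
obs 6: x=0 → posterior Inverse-Gamma(9, 35/4)
obs 7: x=-1 → posterior Inverse-Gamma(19/2, 37/4)
obs 8: x=-1 → posterior Inverse-Gamma(10, 39/4)
obs 9: x=5/2 → posterior Inverse-Gamma(21/2, 103/8)
obs 10: x=0 → posterior Inverse-Gamma(11, 103/8)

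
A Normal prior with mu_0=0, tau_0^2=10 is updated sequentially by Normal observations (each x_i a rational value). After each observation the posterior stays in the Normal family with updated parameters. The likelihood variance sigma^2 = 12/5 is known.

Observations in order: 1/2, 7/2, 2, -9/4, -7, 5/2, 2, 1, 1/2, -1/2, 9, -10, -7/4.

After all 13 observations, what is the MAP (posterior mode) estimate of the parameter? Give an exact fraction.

obs 1: x=1/2 → posterior Normal(25/62, 60/31)
obs 2: x=7/2 → posterior Normal(25/14, 15/14)
obs 3: x=2 → posterior Normal(50/27, 20/27)
obs 4: x=-9/4 → posterior Normal(375/424, 30/53)
obs 5: x=-7 → posterior Normal(-325/524, 60/131)
obs 6: x=5/2 → posterior Normal(-25/208, 5/13)
obs 7: x=2 → posterior Normal(125/724, 60/181)
obs 8: x=1 → posterior Normal(225/824, 30/103)
obs 9: x=1/2 → posterior Normal(25/84, 20/77)
obs 10: x=-1/2 → posterior Normal(225/1024, 15/64)
obs 11: x=9 → posterior Normal(1125/1124, 60/281)
obs 12: x=-10 → posterior Normal(125/1224, 10/51)
obs 13: x=-7/4 → posterior Normal(-25/662, 60/331)

-25/662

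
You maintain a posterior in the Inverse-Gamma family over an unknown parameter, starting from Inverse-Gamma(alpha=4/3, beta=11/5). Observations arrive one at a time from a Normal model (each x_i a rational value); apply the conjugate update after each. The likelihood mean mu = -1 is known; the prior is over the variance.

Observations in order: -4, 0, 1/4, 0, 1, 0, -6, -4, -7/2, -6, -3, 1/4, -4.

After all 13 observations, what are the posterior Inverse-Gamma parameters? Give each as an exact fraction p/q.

obs 1: x=-4 → posterior Inverse-Gamma(11/6, 67/10)
obs 2: x=0 → posterior Inverse-Gamma(7/3, 36/5)
obs 3: x=1/4 → posterior Inverse-Gamma(17/6, 1277/160)
obs 4: x=0 → posterior Inverse-Gamma(10/3, 1357/160)
obs 5: x=1 → posterior Inverse-Gamma(23/6, 1677/160)
obs 6: x=0 → posterior Inverse-Gamma(13/3, 1757/160)
obs 7: x=-6 → posterior Inverse-Gamma(29/6, 3757/160)
obs 8: x=-4 → posterior Inverse-Gamma(16/3, 4477/160)
obs 9: x=-7/2 → posterior Inverse-Gamma(35/6, 4977/160)
obs 10: x=-6 → posterior Inverse-Gamma(19/3, 6977/160)
obs 11: x=-3 → posterior Inverse-Gamma(41/6, 7297/160)
obs 12: x=1/4 → posterior Inverse-Gamma(22/3, 3711/80)
obs 13: x=-4 → posterior Inverse-Gamma(47/6, 4071/80)

alpha=47/6, beta=4071/80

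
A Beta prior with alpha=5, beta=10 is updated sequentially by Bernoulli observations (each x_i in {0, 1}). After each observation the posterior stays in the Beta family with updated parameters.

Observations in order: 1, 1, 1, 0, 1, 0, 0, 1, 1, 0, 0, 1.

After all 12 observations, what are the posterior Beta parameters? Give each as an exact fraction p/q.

alpha=12, beta=15

obs 1: x=1 → posterior Beta(6, 10)
obs 2: x=1 → posterior Beta(7, 10)
obs 3: x=1 → posterior Beta(8, 10)
obs 4: x=0 → posterior Beta(8, 11)
obs 5: x=1 → posterior Beta(9, 11)
obs 6: x=0 → posterior Beta(9, 12)
obs 7: x=0 → posterior Beta(9, 13)
obs 8: x=1 → posterior Beta(10, 13)
obs 9: x=1 → posterior Beta(11, 13)
obs 10: x=0 → posterior Beta(11, 14)
obs 11: x=0 → posterior Beta(11, 15)
obs 12: x=1 → posterior Beta(12, 15)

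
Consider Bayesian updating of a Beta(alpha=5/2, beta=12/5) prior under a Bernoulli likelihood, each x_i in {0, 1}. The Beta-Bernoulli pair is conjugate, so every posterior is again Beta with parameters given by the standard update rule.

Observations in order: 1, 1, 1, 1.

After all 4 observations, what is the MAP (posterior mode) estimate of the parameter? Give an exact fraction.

obs 1: x=1 → posterior Beta(7/2, 12/5)
obs 2: x=1 → posterior Beta(9/2, 12/5)
obs 3: x=1 → posterior Beta(11/2, 12/5)
obs 4: x=1 → posterior Beta(13/2, 12/5)

55/69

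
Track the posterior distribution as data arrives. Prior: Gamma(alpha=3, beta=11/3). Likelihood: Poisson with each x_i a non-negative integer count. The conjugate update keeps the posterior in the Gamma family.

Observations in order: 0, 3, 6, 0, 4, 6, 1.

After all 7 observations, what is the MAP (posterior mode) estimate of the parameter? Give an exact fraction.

33/16

obs 1: x=0 → posterior Gamma(3, 14/3)
obs 2: x=3 → posterior Gamma(6, 17/3)
obs 3: x=6 → posterior Gamma(12, 20/3)
obs 4: x=0 → posterior Gamma(12, 23/3)
obs 5: x=4 → posterior Gamma(16, 26/3)
obs 6: x=6 → posterior Gamma(22, 29/3)
obs 7: x=1 → posterior Gamma(23, 32/3)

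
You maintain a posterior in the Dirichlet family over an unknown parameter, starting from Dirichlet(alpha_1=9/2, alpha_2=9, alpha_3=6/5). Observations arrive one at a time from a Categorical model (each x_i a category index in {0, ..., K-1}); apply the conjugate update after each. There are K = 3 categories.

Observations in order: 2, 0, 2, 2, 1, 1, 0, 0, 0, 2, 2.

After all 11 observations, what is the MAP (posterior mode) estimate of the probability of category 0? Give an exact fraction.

75/227

obs 1: x=2 → posterior Dirichlet(9/2, 9, 11/5)
obs 2: x=0 → posterior Dirichlet(11/2, 9, 11/5)
obs 3: x=2 → posterior Dirichlet(11/2, 9, 16/5)
obs 4: x=2 → posterior Dirichlet(11/2, 9, 21/5)
obs 5: x=1 → posterior Dirichlet(11/2, 10, 21/5)
obs 6: x=1 → posterior Dirichlet(11/2, 11, 21/5)
obs 7: x=0 → posterior Dirichlet(13/2, 11, 21/5)
obs 8: x=0 → posterior Dirichlet(15/2, 11, 21/5)
obs 9: x=0 → posterior Dirichlet(17/2, 11, 21/5)
obs 10: x=2 → posterior Dirichlet(17/2, 11, 26/5)
obs 11: x=2 → posterior Dirichlet(17/2, 11, 31/5)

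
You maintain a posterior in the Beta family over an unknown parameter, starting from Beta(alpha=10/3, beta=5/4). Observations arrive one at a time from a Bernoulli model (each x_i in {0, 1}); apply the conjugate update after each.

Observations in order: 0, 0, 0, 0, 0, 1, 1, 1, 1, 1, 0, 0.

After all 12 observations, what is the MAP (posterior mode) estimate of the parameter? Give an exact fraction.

obs 1: x=0 → posterior Beta(10/3, 9/4)
obs 2: x=0 → posterior Beta(10/3, 13/4)
obs 3: x=0 → posterior Beta(10/3, 17/4)
obs 4: x=0 → posterior Beta(10/3, 21/4)
obs 5: x=0 → posterior Beta(10/3, 25/4)
obs 6: x=1 → posterior Beta(13/3, 25/4)
obs 7: x=1 → posterior Beta(16/3, 25/4)
obs 8: x=1 → posterior Beta(19/3, 25/4)
obs 9: x=1 → posterior Beta(22/3, 25/4)
obs 10: x=1 → posterior Beta(25/3, 25/4)
obs 11: x=0 → posterior Beta(25/3, 29/4)
obs 12: x=0 → posterior Beta(25/3, 33/4)

88/175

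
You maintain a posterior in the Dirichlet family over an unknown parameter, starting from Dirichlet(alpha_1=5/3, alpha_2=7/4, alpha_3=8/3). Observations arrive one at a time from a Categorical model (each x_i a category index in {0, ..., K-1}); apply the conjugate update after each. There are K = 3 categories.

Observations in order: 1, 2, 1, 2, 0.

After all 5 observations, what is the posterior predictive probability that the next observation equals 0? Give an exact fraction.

obs 1: x=1 → posterior Dirichlet(5/3, 11/4, 8/3)
obs 2: x=2 → posterior Dirichlet(5/3, 11/4, 11/3)
obs 3: x=1 → posterior Dirichlet(5/3, 15/4, 11/3)
obs 4: x=2 → posterior Dirichlet(5/3, 15/4, 14/3)
obs 5: x=0 → posterior Dirichlet(8/3, 15/4, 14/3)

32/133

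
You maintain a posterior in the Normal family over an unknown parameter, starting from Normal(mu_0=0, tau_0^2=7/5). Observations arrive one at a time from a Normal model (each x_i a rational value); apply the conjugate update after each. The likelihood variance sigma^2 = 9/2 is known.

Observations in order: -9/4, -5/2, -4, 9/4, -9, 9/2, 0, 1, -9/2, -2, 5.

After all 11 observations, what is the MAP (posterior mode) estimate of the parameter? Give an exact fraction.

obs 1: x=-9/4 → posterior Normal(-63/118, 63/59)
obs 2: x=-5/2 → posterior Normal(-133/146, 63/73)
obs 3: x=-4 → posterior Normal(-245/174, 21/29)
obs 4: x=9/4 → posterior Normal(-91/101, 63/101)
obs 5: x=-9 → posterior Normal(-217/115, 63/115)
obs 6: x=9/2 → posterior Normal(-154/129, 21/43)
obs 7: x=0 → posterior Normal(-14/13, 63/143)
obs 8: x=1 → posterior Normal(-140/157, 63/157)
obs 9: x=-9/2 → posterior Normal(-203/171, 7/19)
obs 10: x=-2 → posterior Normal(-231/185, 63/185)
obs 11: x=5 → posterior Normal(-161/199, 63/199)

-161/199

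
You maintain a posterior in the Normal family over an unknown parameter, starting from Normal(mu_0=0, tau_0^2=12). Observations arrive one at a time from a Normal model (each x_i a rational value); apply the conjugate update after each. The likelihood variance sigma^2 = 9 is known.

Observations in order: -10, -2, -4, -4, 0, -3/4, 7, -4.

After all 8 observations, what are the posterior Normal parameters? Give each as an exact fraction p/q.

mu_0=-71/35, tau_0^2=36/35

obs 1: x=-10 → posterior Normal(-40/7, 36/7)
obs 2: x=-2 → posterior Normal(-48/11, 36/11)
obs 3: x=-4 → posterior Normal(-64/15, 12/5)
obs 4: x=-4 → posterior Normal(-80/19, 36/19)
obs 5: x=0 → posterior Normal(-80/23, 36/23)
obs 6: x=-3/4 → posterior Normal(-83/27, 4/3)
obs 7: x=7 → posterior Normal(-55/31, 36/31)
obs 8: x=-4 → posterior Normal(-71/35, 36/35)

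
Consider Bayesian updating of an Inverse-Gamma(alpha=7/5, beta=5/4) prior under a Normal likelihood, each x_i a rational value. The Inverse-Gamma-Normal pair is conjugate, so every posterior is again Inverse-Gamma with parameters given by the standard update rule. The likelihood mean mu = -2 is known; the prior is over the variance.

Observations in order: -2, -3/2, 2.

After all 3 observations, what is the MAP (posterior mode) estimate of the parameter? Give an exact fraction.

obs 1: x=-2 → posterior Inverse-Gamma(19/10, 5/4)
obs 2: x=-3/2 → posterior Inverse-Gamma(12/5, 11/8)
obs 3: x=2 → posterior Inverse-Gamma(29/10, 75/8)

125/52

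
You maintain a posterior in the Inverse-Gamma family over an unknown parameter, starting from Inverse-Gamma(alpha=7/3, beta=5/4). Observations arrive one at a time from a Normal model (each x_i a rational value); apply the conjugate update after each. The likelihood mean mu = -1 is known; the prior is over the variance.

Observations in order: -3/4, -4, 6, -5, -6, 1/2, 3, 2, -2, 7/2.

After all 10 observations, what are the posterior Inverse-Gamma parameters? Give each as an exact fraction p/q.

alpha=22/3, beta=2401/32

obs 1: x=-3/4 → posterior Inverse-Gamma(17/6, 41/32)
obs 2: x=-4 → posterior Inverse-Gamma(10/3, 185/32)
obs 3: x=6 → posterior Inverse-Gamma(23/6, 969/32)
obs 4: x=-5 → posterior Inverse-Gamma(13/3, 1225/32)
obs 5: x=-6 → posterior Inverse-Gamma(29/6, 1625/32)
obs 6: x=1/2 → posterior Inverse-Gamma(16/3, 1661/32)
obs 7: x=3 → posterior Inverse-Gamma(35/6, 1917/32)
obs 8: x=2 → posterior Inverse-Gamma(19/3, 2061/32)
obs 9: x=-2 → posterior Inverse-Gamma(41/6, 2077/32)
obs 10: x=7/2 → posterior Inverse-Gamma(22/3, 2401/32)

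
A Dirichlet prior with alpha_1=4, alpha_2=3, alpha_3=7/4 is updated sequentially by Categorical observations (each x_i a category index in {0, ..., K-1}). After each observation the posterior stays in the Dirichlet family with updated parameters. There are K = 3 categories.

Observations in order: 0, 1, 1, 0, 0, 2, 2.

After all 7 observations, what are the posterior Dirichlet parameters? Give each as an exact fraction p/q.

obs 1: x=0 → posterior Dirichlet(5, 3, 7/4)
obs 2: x=1 → posterior Dirichlet(5, 4, 7/4)
obs 3: x=1 → posterior Dirichlet(5, 5, 7/4)
obs 4: x=0 → posterior Dirichlet(6, 5, 7/4)
obs 5: x=0 → posterior Dirichlet(7, 5, 7/4)
obs 6: x=2 → posterior Dirichlet(7, 5, 11/4)
obs 7: x=2 → posterior Dirichlet(7, 5, 15/4)

alpha_1=7, alpha_2=5, alpha_3=15/4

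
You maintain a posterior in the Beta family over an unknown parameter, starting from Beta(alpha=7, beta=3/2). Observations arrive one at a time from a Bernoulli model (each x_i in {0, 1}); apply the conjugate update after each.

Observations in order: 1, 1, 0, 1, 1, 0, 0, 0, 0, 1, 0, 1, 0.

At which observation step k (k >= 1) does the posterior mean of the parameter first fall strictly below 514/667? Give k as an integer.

obs 1: x=1 → posterior Beta(8, 3/2)
obs 2: x=1 → posterior Beta(9, 3/2)
obs 3: x=0 → posterior Beta(9, 5/2)
obs 4: x=1 → posterior Beta(10, 5/2)
obs 5: x=1 → posterior Beta(11, 5/2)
obs 6: x=0 → posterior Beta(11, 7/2)
obs 7: x=0 → posterior Beta(11, 9/2)
obs 8: x=0 → posterior Beta(11, 11/2)
obs 9: x=0 → posterior Beta(11, 13/2)
obs 10: x=1 → posterior Beta(12, 13/2)
obs 11: x=0 → posterior Beta(12, 15/2)
obs 12: x=1 → posterior Beta(13, 15/2)
obs 13: x=0 → posterior Beta(13, 17/2)

k = 6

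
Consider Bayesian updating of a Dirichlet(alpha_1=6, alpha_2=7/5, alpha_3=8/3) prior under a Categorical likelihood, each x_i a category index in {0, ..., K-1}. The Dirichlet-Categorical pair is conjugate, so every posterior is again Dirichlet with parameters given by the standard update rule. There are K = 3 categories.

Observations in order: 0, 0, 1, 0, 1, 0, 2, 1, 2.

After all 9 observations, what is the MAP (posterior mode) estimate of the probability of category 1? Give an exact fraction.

51/241

obs 1: x=0 → posterior Dirichlet(7, 7/5, 8/3)
obs 2: x=0 → posterior Dirichlet(8, 7/5, 8/3)
obs 3: x=1 → posterior Dirichlet(8, 12/5, 8/3)
obs 4: x=0 → posterior Dirichlet(9, 12/5, 8/3)
obs 5: x=1 → posterior Dirichlet(9, 17/5, 8/3)
obs 6: x=0 → posterior Dirichlet(10, 17/5, 8/3)
obs 7: x=2 → posterior Dirichlet(10, 17/5, 11/3)
obs 8: x=1 → posterior Dirichlet(10, 22/5, 11/3)
obs 9: x=2 → posterior Dirichlet(10, 22/5, 14/3)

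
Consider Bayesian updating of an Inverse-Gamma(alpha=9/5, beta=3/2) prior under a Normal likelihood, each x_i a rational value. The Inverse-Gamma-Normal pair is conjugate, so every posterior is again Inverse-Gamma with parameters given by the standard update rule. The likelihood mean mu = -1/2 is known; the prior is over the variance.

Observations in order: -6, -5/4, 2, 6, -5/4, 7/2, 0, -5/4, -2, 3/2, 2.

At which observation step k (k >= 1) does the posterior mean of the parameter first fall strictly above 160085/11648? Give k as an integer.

k = 4

obs 1: x=-6 → posterior Inverse-Gamma(23/10, 133/8)
obs 2: x=-5/4 → posterior Inverse-Gamma(14/5, 541/32)
obs 3: x=2 → posterior Inverse-Gamma(33/10, 641/32)
obs 4: x=6 → posterior Inverse-Gamma(19/5, 1317/32)
obs 5: x=-5/4 → posterior Inverse-Gamma(43/10, 663/16)
obs 6: x=7/2 → posterior Inverse-Gamma(24/5, 791/16)
obs 7: x=0 → posterior Inverse-Gamma(53/10, 793/16)
obs 8: x=-5/4 → posterior Inverse-Gamma(29/5, 1595/32)
obs 9: x=-2 → posterior Inverse-Gamma(63/10, 1631/32)
obs 10: x=3/2 → posterior Inverse-Gamma(34/5, 1695/32)
obs 11: x=2 → posterior Inverse-Gamma(73/10, 1795/32)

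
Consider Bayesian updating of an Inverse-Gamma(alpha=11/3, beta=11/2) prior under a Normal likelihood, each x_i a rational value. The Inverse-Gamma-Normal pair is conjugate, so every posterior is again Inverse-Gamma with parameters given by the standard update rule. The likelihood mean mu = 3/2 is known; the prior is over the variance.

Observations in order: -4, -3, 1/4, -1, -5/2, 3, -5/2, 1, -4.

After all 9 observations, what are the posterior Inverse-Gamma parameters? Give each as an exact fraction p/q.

obs 1: x=-4 → posterior Inverse-Gamma(25/6, 165/8)
obs 2: x=-3 → posterior Inverse-Gamma(14/3, 123/4)
obs 3: x=1/4 → posterior Inverse-Gamma(31/6, 1009/32)
obs 4: x=-1 → posterior Inverse-Gamma(17/3, 1109/32)
obs 5: x=-5/2 → posterior Inverse-Gamma(37/6, 1365/32)
obs 6: x=3 → posterior Inverse-Gamma(20/3, 1401/32)
obs 7: x=-5/2 → posterior Inverse-Gamma(43/6, 1657/32)
obs 8: x=1 → posterior Inverse-Gamma(23/3, 1661/32)
obs 9: x=-4 → posterior Inverse-Gamma(49/6, 2145/32)

alpha=49/6, beta=2145/32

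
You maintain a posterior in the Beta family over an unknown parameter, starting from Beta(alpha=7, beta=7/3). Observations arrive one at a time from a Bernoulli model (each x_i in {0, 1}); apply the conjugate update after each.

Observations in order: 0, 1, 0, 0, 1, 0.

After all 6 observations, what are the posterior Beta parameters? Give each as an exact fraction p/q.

obs 1: x=0 → posterior Beta(7, 10/3)
obs 2: x=1 → posterior Beta(8, 10/3)
obs 3: x=0 → posterior Beta(8, 13/3)
obs 4: x=0 → posterior Beta(8, 16/3)
obs 5: x=1 → posterior Beta(9, 16/3)
obs 6: x=0 → posterior Beta(9, 19/3)

alpha=9, beta=19/3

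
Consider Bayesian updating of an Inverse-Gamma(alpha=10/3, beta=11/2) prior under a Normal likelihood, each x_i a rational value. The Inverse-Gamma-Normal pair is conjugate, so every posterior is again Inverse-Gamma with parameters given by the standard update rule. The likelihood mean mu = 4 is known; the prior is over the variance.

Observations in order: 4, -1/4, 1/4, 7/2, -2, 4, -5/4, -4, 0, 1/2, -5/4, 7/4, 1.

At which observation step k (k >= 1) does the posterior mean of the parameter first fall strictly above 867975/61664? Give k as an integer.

obs 1: x=4 → posterior Inverse-Gamma(23/6, 11/2)
obs 2: x=-1/4 → posterior Inverse-Gamma(13/3, 465/32)
obs 3: x=1/4 → posterior Inverse-Gamma(29/6, 345/16)
obs 4: x=7/2 → posterior Inverse-Gamma(16/3, 347/16)
obs 5: x=-2 → posterior Inverse-Gamma(35/6, 635/16)
obs 6: x=4 → posterior Inverse-Gamma(19/3, 635/16)
obs 7: x=-5/4 → posterior Inverse-Gamma(41/6, 1711/32)
obs 8: x=-4 → posterior Inverse-Gamma(22/3, 2735/32)
obs 9: x=0 → posterior Inverse-Gamma(47/6, 2991/32)
obs 10: x=1/2 → posterior Inverse-Gamma(25/3, 3187/32)
obs 11: x=-5/4 → posterior Inverse-Gamma(53/6, 907/8)
obs 12: x=7/4 → posterior Inverse-Gamma(28/3, 3709/32)
obs 13: x=1 → posterior Inverse-Gamma(59/6, 3853/32)

k = 11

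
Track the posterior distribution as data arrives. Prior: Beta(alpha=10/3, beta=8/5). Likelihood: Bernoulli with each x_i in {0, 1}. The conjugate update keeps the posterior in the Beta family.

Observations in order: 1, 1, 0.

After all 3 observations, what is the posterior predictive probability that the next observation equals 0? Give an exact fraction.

39/119

obs 1: x=1 → posterior Beta(13/3, 8/5)
obs 2: x=1 → posterior Beta(16/3, 8/5)
obs 3: x=0 → posterior Beta(16/3, 13/5)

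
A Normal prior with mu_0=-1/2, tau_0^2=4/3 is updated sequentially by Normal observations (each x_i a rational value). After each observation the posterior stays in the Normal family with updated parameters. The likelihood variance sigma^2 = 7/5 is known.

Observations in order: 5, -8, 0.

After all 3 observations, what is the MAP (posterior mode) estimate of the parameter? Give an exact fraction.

-47/54

obs 1: x=5 → posterior Normal(179/82, 28/41)
obs 2: x=-8 → posterior Normal(-141/122, 28/61)
obs 3: x=0 → posterior Normal(-47/54, 28/81)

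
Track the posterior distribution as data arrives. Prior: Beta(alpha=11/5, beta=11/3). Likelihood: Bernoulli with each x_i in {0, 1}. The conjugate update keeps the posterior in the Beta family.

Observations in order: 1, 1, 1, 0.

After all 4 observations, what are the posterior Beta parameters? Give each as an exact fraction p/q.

obs 1: x=1 → posterior Beta(16/5, 11/3)
obs 2: x=1 → posterior Beta(21/5, 11/3)
obs 3: x=1 → posterior Beta(26/5, 11/3)
obs 4: x=0 → posterior Beta(26/5, 14/3)

alpha=26/5, beta=14/3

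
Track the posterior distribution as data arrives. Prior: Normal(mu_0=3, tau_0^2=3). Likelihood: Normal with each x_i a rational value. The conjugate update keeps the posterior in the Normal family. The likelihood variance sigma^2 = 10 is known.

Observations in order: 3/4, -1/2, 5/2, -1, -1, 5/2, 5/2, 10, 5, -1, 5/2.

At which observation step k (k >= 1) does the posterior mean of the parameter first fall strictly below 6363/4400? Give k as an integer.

k = 5

obs 1: x=3/4 → posterior Normal(129/52, 30/13)
obs 2: x=-1/2 → posterior Normal(123/64, 15/8)
obs 3: x=5/2 → posterior Normal(153/76, 30/19)
obs 4: x=-1 → posterior Normal(141/88, 15/11)
obs 5: x=-1 → posterior Normal(129/100, 6/5)
obs 6: x=5/2 → posterior Normal(159/112, 15/14)
obs 7: x=5/2 → posterior Normal(189/124, 30/31)
obs 8: x=10 → posterior Normal(309/136, 15/17)
obs 9: x=5 → posterior Normal(369/148, 30/37)
obs 10: x=-1 → posterior Normal(357/160, 3/4)
obs 11: x=5/2 → posterior Normal(9/4, 30/43)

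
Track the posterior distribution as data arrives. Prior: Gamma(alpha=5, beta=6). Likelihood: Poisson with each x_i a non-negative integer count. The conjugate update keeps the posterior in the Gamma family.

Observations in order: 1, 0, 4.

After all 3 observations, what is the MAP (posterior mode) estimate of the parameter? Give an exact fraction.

obs 1: x=1 → posterior Gamma(6, 7)
obs 2: x=0 → posterior Gamma(6, 8)
obs 3: x=4 → posterior Gamma(10, 9)

1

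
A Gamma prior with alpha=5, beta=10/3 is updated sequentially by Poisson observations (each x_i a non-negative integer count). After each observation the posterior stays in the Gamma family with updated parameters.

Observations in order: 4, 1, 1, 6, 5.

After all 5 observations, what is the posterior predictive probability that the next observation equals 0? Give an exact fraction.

obs 1: x=4 → posterior Gamma(9, 13/3)
obs 2: x=1 → posterior Gamma(10, 16/3)
obs 3: x=1 → posterior Gamma(11, 19/3)
obs 4: x=6 → posterior Gamma(17, 22/3)
obs 5: x=5 → posterior Gamma(22, 25/3)

5684341886080801486968994140625/68782299287045573887647111184384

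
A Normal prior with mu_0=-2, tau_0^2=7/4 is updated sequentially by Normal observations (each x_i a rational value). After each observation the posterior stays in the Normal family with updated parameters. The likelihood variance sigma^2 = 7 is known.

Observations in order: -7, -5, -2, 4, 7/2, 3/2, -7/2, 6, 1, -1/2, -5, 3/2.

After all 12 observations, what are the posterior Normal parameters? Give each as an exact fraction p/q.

mu_0=-27/32, tau_0^2=7/16

obs 1: x=-7 → posterior Normal(-3, 7/5)
obs 2: x=-5 → posterior Normal(-10/3, 7/6)
obs 3: x=-2 → posterior Normal(-22/7, 1)
obs 4: x=4 → posterior Normal(-9/4, 7/8)
obs 5: x=7/2 → posterior Normal(-29/18, 7/9)
obs 6: x=3/2 → posterior Normal(-13/10, 7/10)
obs 7: x=-7/2 → posterior Normal(-3/2, 7/11)
obs 8: x=6 → posterior Normal(-7/8, 7/12)
obs 9: x=1 → posterior Normal(-19/26, 7/13)
obs 10: x=-1/2 → posterior Normal(-5/7, 1/2)
obs 11: x=-5 → posterior Normal(-1, 7/15)
obs 12: x=3/2 → posterior Normal(-27/32, 7/16)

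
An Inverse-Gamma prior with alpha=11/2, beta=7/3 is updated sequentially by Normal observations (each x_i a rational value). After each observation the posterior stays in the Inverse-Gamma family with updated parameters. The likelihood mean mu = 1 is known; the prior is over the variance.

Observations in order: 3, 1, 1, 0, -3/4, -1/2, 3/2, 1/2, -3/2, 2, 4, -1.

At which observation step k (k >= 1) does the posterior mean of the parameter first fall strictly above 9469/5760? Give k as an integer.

obs 1: x=3 → posterior Inverse-Gamma(6, 13/3)
obs 2: x=1 → posterior Inverse-Gamma(13/2, 13/3)
obs 3: x=1 → posterior Inverse-Gamma(7, 13/3)
obs 4: x=0 → posterior Inverse-Gamma(15/2, 29/6)
obs 5: x=-3/4 → posterior Inverse-Gamma(8, 611/96)
obs 6: x=-1/2 → posterior Inverse-Gamma(17/2, 719/96)
obs 7: x=3/2 → posterior Inverse-Gamma(9, 731/96)
obs 8: x=1/2 → posterior Inverse-Gamma(19/2, 743/96)
obs 9: x=-3/2 → posterior Inverse-Gamma(10, 1043/96)
obs 10: x=2 → posterior Inverse-Gamma(21/2, 1091/96)
obs 11: x=4 → posterior Inverse-Gamma(11, 1523/96)
obs 12: x=-1 → posterior Inverse-Gamma(23/2, 1715/96)

k = 12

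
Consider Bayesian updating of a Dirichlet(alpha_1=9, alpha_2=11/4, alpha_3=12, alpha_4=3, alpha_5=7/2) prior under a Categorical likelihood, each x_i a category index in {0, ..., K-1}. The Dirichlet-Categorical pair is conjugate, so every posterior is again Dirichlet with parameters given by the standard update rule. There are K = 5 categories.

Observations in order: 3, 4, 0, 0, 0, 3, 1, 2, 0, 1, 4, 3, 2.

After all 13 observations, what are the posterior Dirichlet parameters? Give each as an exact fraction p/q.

alpha_1=13, alpha_2=19/4, alpha_3=14, alpha_4=6, alpha_5=11/2

obs 1: x=3 → posterior Dirichlet(9, 11/4, 12, 4, 7/2)
obs 2: x=4 → posterior Dirichlet(9, 11/4, 12, 4, 9/2)
obs 3: x=0 → posterior Dirichlet(10, 11/4, 12, 4, 9/2)
obs 4: x=0 → posterior Dirichlet(11, 11/4, 12, 4, 9/2)
obs 5: x=0 → posterior Dirichlet(12, 11/4, 12, 4, 9/2)
obs 6: x=3 → posterior Dirichlet(12, 11/4, 12, 5, 9/2)
obs 7: x=1 → posterior Dirichlet(12, 15/4, 12, 5, 9/2)
obs 8: x=2 → posterior Dirichlet(12, 15/4, 13, 5, 9/2)
obs 9: x=0 → posterior Dirichlet(13, 15/4, 13, 5, 9/2)
obs 10: x=1 → posterior Dirichlet(13, 19/4, 13, 5, 9/2)
obs 11: x=4 → posterior Dirichlet(13, 19/4, 13, 5, 11/2)
obs 12: x=3 → posterior Dirichlet(13, 19/4, 13, 6, 11/2)
obs 13: x=2 → posterior Dirichlet(13, 19/4, 14, 6, 11/2)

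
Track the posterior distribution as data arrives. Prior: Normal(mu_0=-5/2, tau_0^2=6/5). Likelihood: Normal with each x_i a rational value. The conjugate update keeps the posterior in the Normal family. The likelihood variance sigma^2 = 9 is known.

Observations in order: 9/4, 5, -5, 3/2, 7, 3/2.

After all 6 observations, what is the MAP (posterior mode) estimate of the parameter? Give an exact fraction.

-13/27

obs 1: x=9/4 → posterior Normal(-33/17, 18/17)
obs 2: x=5 → posterior Normal(-23/19, 18/19)
obs 3: x=-5 → posterior Normal(-11/7, 6/7)
obs 4: x=3/2 → posterior Normal(-30/23, 18/23)
obs 5: x=7 → posterior Normal(-16/25, 18/25)
obs 6: x=3/2 → posterior Normal(-13/27, 2/3)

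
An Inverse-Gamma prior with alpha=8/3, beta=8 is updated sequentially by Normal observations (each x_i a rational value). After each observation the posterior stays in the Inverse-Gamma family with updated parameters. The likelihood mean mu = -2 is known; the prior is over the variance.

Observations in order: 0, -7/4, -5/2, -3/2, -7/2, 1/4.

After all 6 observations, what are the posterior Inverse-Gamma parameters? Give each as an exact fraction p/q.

obs 1: x=0 → posterior Inverse-Gamma(19/6, 10)
obs 2: x=-7/4 → posterior Inverse-Gamma(11/3, 321/32)
obs 3: x=-5/2 → posterior Inverse-Gamma(25/6, 325/32)
obs 4: x=-3/2 → posterior Inverse-Gamma(14/3, 329/32)
obs 5: x=-7/2 → posterior Inverse-Gamma(31/6, 365/32)
obs 6: x=1/4 → posterior Inverse-Gamma(17/3, 223/16)

alpha=17/3, beta=223/16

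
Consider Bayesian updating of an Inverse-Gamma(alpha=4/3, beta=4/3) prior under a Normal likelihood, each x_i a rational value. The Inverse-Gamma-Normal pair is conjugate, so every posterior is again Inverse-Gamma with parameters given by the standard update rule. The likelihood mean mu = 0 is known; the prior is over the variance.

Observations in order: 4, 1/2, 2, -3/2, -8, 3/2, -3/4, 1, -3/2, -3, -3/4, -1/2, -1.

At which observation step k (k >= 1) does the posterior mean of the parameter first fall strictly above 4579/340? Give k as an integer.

obs 1: x=4 → posterior Inverse-Gamma(11/6, 28/3)
obs 2: x=1/2 → posterior Inverse-Gamma(7/3, 227/24)
obs 3: x=2 → posterior Inverse-Gamma(17/6, 275/24)
obs 4: x=-3/2 → posterior Inverse-Gamma(10/3, 151/12)
obs 5: x=-8 → posterior Inverse-Gamma(23/6, 535/12)
obs 6: x=3/2 → posterior Inverse-Gamma(13/3, 1097/24)
obs 7: x=-3/4 → posterior Inverse-Gamma(29/6, 4415/96)
obs 8: x=1 → posterior Inverse-Gamma(16/3, 4463/96)
obs 9: x=-3/2 → posterior Inverse-Gamma(35/6, 4571/96)
obs 10: x=-3 → posterior Inverse-Gamma(19/3, 5003/96)
obs 11: x=-3/4 → posterior Inverse-Gamma(41/6, 2515/48)
obs 12: x=-1/2 → posterior Inverse-Gamma(22/3, 2521/48)
obs 13: x=-1 → posterior Inverse-Gamma(47/6, 2545/48)

k = 5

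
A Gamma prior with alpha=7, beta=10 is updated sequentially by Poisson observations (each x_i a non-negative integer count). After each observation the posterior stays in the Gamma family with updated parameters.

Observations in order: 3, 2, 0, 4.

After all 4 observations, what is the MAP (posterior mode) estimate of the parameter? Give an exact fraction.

obs 1: x=3 → posterior Gamma(10, 11)
obs 2: x=2 → posterior Gamma(12, 12)
obs 3: x=0 → posterior Gamma(12, 13)
obs 4: x=4 → posterior Gamma(16, 14)

15/14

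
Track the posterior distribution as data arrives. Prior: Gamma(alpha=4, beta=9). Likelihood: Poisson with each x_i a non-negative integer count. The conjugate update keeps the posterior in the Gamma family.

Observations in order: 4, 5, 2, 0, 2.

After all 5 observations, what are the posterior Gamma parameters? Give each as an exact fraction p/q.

alpha=17, beta=14

obs 1: x=4 → posterior Gamma(8, 10)
obs 2: x=5 → posterior Gamma(13, 11)
obs 3: x=2 → posterior Gamma(15, 12)
obs 4: x=0 → posterior Gamma(15, 13)
obs 5: x=2 → posterior Gamma(17, 14)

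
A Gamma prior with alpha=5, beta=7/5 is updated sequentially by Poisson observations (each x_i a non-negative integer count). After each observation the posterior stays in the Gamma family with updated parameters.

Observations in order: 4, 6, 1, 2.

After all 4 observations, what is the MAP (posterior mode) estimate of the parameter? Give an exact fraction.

obs 1: x=4 → posterior Gamma(9, 12/5)
obs 2: x=6 → posterior Gamma(15, 17/5)
obs 3: x=1 → posterior Gamma(16, 22/5)
obs 4: x=2 → posterior Gamma(18, 27/5)

85/27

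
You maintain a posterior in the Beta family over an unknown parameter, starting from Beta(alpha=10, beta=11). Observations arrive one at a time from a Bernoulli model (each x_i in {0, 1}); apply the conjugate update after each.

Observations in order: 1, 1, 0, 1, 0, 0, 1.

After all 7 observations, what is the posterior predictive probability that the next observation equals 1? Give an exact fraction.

1/2

obs 1: x=1 → posterior Beta(11, 11)
obs 2: x=1 → posterior Beta(12, 11)
obs 3: x=0 → posterior Beta(12, 12)
obs 4: x=1 → posterior Beta(13, 12)
obs 5: x=0 → posterior Beta(13, 13)
obs 6: x=0 → posterior Beta(13, 14)
obs 7: x=1 → posterior Beta(14, 14)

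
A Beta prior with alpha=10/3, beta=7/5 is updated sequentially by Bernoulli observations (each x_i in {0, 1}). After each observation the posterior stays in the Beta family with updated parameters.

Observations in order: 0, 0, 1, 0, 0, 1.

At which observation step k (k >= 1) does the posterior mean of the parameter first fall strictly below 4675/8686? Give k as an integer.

obs 1: x=0 → posterior Beta(10/3, 12/5)
obs 2: x=0 → posterior Beta(10/3, 17/5)
obs 3: x=1 → posterior Beta(13/3, 17/5)
obs 4: x=0 → posterior Beta(13/3, 22/5)
obs 5: x=0 → posterior Beta(13/3, 27/5)
obs 6: x=1 → posterior Beta(16/3, 27/5)

k = 2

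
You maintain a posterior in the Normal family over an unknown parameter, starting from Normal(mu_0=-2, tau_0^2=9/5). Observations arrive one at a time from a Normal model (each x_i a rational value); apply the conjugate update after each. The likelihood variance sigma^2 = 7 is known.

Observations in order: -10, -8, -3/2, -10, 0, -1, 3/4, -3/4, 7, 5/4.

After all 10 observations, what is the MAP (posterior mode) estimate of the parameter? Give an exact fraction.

obs 1: x=-10 → posterior Normal(-40/11, 63/44)
obs 2: x=-8 → posterior Normal(-232/53, 63/53)
obs 3: x=-3/2 → posterior Normal(-491/124, 63/62)
obs 4: x=-10 → posterior Normal(-671/142, 63/71)
obs 5: x=0 → posterior Normal(-671/160, 63/80)
obs 6: x=-1 → posterior Normal(-689/178, 63/89)
obs 7: x=3/4 → posterior Normal(-193/56, 9/14)
obs 8: x=-3/4 → posterior Normal(-689/214, 63/107)
obs 9: x=7 → posterior Normal(-563/232, 63/116)
obs 10: x=5/4 → posterior Normal(-1081/500, 63/125)

-1081/500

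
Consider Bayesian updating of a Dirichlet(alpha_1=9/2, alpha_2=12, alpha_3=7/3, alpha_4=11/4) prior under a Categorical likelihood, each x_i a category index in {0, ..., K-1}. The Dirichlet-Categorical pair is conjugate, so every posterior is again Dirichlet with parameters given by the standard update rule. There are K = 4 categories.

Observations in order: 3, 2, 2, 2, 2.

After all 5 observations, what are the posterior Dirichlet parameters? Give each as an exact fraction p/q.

obs 1: x=3 → posterior Dirichlet(9/2, 12, 7/3, 15/4)
obs 2: x=2 → posterior Dirichlet(9/2, 12, 10/3, 15/4)
obs 3: x=2 → posterior Dirichlet(9/2, 12, 13/3, 15/4)
obs 4: x=2 → posterior Dirichlet(9/2, 12, 16/3, 15/4)
obs 5: x=2 → posterior Dirichlet(9/2, 12, 19/3, 15/4)

alpha_1=9/2, alpha_2=12, alpha_3=19/3, alpha_4=15/4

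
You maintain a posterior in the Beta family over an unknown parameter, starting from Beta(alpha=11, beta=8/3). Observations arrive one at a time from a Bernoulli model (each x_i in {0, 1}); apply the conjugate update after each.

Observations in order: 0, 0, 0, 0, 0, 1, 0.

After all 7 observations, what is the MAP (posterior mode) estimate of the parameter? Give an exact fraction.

obs 1: x=0 → posterior Beta(11, 11/3)
obs 2: x=0 → posterior Beta(11, 14/3)
obs 3: x=0 → posterior Beta(11, 17/3)
obs 4: x=0 → posterior Beta(11, 20/3)
obs 5: x=0 → posterior Beta(11, 23/3)
obs 6: x=1 → posterior Beta(12, 23/3)
obs 7: x=0 → posterior Beta(12, 26/3)

33/56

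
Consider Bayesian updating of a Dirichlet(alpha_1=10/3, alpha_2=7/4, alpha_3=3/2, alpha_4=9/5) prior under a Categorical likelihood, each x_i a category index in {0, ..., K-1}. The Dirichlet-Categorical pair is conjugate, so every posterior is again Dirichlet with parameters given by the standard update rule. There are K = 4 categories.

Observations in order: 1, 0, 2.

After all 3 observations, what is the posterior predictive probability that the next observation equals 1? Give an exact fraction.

165/683

obs 1: x=1 → posterior Dirichlet(10/3, 11/4, 3/2, 9/5)
obs 2: x=0 → posterior Dirichlet(13/3, 11/4, 3/2, 9/5)
obs 3: x=2 → posterior Dirichlet(13/3, 11/4, 5/2, 9/5)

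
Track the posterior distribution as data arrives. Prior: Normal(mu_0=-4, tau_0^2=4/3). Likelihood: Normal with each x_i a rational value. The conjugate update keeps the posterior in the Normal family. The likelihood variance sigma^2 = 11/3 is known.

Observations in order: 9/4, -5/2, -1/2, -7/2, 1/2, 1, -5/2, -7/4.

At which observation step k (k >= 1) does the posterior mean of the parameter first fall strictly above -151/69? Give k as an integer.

obs 1: x=9/4 → posterior Normal(-7/3, 44/45)
obs 2: x=-5/2 → posterior Normal(-45/19, 44/57)
obs 3: x=-1/2 → posterior Normal(-47/23, 44/69)
obs 4: x=-7/2 → posterior Normal(-61/27, 44/81)
obs 5: x=1/2 → posterior Normal(-59/31, 44/93)
obs 6: x=1 → posterior Normal(-11/7, 44/105)
obs 7: x=-5/2 → posterior Normal(-5/3, 44/117)
obs 8: x=-7/4 → posterior Normal(-72/43, 44/129)

k = 3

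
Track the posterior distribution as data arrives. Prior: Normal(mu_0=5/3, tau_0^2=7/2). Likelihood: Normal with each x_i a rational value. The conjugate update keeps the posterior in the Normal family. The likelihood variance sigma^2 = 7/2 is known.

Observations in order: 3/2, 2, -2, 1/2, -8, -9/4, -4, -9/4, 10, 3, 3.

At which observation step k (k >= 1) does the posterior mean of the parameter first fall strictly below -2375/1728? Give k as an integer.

obs 1: x=3/2 → posterior Normal(19/12, 7/4)
obs 2: x=2 → posterior Normal(31/18, 7/6)
obs 3: x=-2 → posterior Normal(19/24, 7/8)
obs 4: x=1/2 → posterior Normal(11/15, 7/10)
obs 5: x=-8 → posterior Normal(-13/18, 7/12)
obs 6: x=-9/4 → posterior Normal(-79/84, 1/2)
obs 7: x=-4 → posterior Normal(-127/96, 7/16)
obs 8: x=-9/4 → posterior Normal(-77/54, 7/18)
obs 9: x=10 → posterior Normal(-17/60, 7/20)
obs 10: x=3 → posterior Normal(1/66, 7/22)
obs 11: x=3 → posterior Normal(19/72, 7/24)

k = 8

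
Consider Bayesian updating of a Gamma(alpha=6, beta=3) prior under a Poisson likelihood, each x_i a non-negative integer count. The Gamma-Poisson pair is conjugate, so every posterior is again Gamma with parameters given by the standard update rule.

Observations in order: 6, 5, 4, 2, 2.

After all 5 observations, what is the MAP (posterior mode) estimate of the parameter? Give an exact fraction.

obs 1: x=6 → posterior Gamma(12, 4)
obs 2: x=5 → posterior Gamma(17, 5)
obs 3: x=4 → posterior Gamma(21, 6)
obs 4: x=2 → posterior Gamma(23, 7)
obs 5: x=2 → posterior Gamma(25, 8)

3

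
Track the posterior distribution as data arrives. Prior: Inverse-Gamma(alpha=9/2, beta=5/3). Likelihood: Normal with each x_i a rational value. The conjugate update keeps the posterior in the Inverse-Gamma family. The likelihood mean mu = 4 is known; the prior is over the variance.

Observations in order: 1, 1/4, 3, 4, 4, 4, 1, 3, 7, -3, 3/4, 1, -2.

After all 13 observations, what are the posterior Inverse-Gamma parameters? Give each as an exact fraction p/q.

obs 1: x=1 → posterior Inverse-Gamma(5, 37/6)
obs 2: x=1/4 → posterior Inverse-Gamma(11/2, 1267/96)
obs 3: x=3 → posterior Inverse-Gamma(6, 1315/96)
obs 4: x=4 → posterior Inverse-Gamma(13/2, 1315/96)
obs 5: x=4 → posterior Inverse-Gamma(7, 1315/96)
obs 6: x=4 → posterior Inverse-Gamma(15/2, 1315/96)
obs 7: x=1 → posterior Inverse-Gamma(8, 1747/96)
obs 8: x=3 → posterior Inverse-Gamma(17/2, 1795/96)
obs 9: x=7 → posterior Inverse-Gamma(9, 2227/96)
obs 10: x=-3 → posterior Inverse-Gamma(19/2, 4579/96)
obs 11: x=3/4 → posterior Inverse-Gamma(10, 2543/48)
obs 12: x=1 → posterior Inverse-Gamma(21/2, 2759/48)
obs 13: x=-2 → posterior Inverse-Gamma(11, 3623/48)

alpha=11, beta=3623/48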